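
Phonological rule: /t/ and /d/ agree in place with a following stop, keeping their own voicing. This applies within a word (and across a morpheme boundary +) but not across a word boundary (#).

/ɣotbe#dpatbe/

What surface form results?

/t/ before /b/ (labial) → [p]
/d/ before /p/ (labial) → [b]
/t/ before /b/ (labial) → [p]

[ɣopbe#bpapbe]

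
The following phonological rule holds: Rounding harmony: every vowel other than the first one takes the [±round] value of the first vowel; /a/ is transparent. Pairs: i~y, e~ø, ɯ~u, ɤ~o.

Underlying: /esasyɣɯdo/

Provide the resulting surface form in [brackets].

/y/ harmonizes with /e/ ([-round]) → [i]
/o/ harmonizes with /e/ ([-round]) → [ɤ]

[esasiɣɯdɤ]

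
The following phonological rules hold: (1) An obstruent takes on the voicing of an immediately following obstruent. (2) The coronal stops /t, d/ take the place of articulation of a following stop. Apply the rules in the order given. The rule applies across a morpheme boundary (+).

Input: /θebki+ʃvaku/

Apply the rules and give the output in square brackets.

Rule 1: /b/ before /k/ (voiceless) → [p]
Rule 1: /ʃ/ before /v/ (voiced) → [ʒ]
After rule 1: θepki+ʒvaku
Rule 2: no segment meets the rule's conditions; no change.

[θepki+ʒvaku]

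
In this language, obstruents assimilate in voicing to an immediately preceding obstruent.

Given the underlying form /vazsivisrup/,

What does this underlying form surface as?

/s/ after /z/ (voiced) → [z]

[vazzivisrup]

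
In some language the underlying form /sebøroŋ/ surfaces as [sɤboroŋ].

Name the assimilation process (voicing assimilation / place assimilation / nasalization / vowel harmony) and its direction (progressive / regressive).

/e/→[ɤ] /ø/→[o].
Vowels agree with the last vowel, so the harmony is regressive.

vowel harmony, regressive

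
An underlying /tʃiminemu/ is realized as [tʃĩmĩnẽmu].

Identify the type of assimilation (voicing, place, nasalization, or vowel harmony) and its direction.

nasalization, regressive

/i/→[ĩ] /i/→[ĩ] /e/→[ẽ].
Each target copies a feature from the following segment, so the direction is regressive.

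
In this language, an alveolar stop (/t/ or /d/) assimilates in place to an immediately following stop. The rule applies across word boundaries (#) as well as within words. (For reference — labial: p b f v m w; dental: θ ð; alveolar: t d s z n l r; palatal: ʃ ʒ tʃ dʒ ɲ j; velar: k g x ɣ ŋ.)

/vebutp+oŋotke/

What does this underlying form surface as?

[vebupp+oŋokke]

/t/ before /p/ (labial) → [p]
/t/ before /k/ (velar) → [k]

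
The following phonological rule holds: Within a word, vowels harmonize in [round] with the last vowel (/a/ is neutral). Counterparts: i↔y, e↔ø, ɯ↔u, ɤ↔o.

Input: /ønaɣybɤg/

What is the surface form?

[enaɣibɤg]

/ø/ harmonizes with /ɤ/ ([-round]) → [e]
/y/ harmonizes with /ɤ/ ([-round]) → [i]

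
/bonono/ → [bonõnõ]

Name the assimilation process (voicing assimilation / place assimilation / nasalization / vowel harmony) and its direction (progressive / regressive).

nasalization, progressive

/o/→[õ] /o/→[õ].
Each target copies a feature from the preceding segment, so the direction is progressive.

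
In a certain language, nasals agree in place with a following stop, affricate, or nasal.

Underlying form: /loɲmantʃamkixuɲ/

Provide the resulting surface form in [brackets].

/ɲ/ before /m/ (labial) → [m]
/n/ before /tʃ/ (palatal) → [ɲ]
/m/ before /k/ (velar) → [ŋ]

[lommaɲtʃaŋkixuɲ]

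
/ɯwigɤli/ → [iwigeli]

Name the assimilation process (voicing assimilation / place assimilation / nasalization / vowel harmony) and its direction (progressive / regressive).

vowel harmony, regressive

/ɯ/→[i] /ɤ/→[e].
Vowels agree with the last vowel, so the harmony is regressive.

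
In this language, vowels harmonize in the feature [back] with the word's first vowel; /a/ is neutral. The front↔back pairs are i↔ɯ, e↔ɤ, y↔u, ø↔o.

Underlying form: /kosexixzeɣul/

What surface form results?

[kosɤxɯxzɤɣul]

/e/ harmonizes with /o/ ([+back]) → [ɤ]
/i/ harmonizes with /o/ ([+back]) → [ɯ]
/e/ harmonizes with /o/ ([+back]) → [ɤ]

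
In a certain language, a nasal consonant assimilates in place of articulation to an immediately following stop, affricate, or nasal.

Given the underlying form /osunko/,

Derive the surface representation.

/n/ before /k/ (velar) → [ŋ]

[osuŋko]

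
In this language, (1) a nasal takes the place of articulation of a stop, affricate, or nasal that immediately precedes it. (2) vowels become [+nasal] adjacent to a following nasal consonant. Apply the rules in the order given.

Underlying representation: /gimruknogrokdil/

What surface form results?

Rule 1: /n/ after /k/ (velar) → [ŋ]
After rule 1: gimrukŋogrokdil
Rule 2: /i/ before nasal /m/ → [ĩ]

[gĩmrukŋogrokdil]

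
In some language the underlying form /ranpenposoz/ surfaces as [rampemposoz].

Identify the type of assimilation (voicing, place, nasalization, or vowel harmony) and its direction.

/n/→[m] /n/→[m].
Each target copies a feature from the following segment, so the direction is regressive.

place assimilation, regressive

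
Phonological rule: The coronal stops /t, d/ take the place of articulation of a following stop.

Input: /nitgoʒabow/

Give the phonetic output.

/t/ before /g/ (velar) → [k]

[nikgoʒabow]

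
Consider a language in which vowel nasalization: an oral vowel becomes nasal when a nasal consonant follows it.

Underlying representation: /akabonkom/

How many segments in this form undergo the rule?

2

/o/ before nasal /n/ → [õ]
/o/ before nasal /m/ → [õ]
2 segments change.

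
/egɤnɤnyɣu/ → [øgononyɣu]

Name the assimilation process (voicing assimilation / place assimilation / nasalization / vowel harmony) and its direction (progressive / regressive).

vowel harmony, regressive

/e/→[ø] /ɤ/→[o] /ɤ/→[o].
Vowels agree with the last vowel, so the harmony is regressive.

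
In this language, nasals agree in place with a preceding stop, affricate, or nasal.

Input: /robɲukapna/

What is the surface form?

/ɲ/ after /b/ (labial) → [m]
/n/ after /p/ (labial) → [m]

[robmukapma]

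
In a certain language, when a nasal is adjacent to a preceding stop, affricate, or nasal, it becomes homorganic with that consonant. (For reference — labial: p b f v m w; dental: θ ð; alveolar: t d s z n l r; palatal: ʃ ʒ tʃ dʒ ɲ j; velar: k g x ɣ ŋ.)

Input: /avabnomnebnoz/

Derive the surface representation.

[avabmommebmoz]

/n/ after /b/ (labial) → [m]
/n/ after /m/ (labial) → [m]
/n/ after /b/ (labial) → [m]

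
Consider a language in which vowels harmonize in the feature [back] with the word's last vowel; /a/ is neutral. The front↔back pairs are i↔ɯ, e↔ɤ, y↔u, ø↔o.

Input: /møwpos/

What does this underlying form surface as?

/ø/ harmonizes with /o/ ([+back]) → [o]

[mowpos]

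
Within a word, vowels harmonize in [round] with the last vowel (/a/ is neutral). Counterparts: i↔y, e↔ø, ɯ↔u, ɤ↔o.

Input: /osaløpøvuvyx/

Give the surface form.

[osaløpøvuvyx]

no segment meets the rule's conditions; no change.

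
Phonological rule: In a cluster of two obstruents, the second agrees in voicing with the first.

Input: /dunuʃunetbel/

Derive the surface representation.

[dunuʃunetpel]

/b/ after /t/ (voiceless) → [p]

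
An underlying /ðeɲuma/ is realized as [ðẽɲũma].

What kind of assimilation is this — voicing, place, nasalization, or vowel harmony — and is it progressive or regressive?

nasalization, regressive

/e/→[ẽ] /u/→[ũ].
Each target copies a feature from the following segment, so the direction is regressive.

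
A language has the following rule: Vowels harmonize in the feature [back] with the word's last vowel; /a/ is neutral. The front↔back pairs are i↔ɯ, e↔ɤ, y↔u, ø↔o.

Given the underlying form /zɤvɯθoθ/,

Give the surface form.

no segment meets the rule's conditions; no change.

[zɤvɯθoθ]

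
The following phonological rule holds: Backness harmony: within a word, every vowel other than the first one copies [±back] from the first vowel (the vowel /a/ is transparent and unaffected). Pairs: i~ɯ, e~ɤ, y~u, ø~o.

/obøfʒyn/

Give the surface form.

[obofʒun]

/ø/ harmonizes with /o/ ([+back]) → [o]
/y/ harmonizes with /o/ ([+back]) → [u]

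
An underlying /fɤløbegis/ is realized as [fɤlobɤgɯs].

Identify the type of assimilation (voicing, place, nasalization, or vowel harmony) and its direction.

vowel harmony, progressive

/ø/→[o] /e/→[ɤ] /i/→[ɯ].
Vowels agree with the first vowel, so the harmony is progressive.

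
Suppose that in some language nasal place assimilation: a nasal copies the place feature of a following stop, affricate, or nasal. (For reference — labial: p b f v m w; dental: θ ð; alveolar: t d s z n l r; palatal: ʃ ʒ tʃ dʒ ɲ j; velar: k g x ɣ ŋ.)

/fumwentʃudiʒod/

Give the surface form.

/n/ before /tʃ/ (palatal) → [ɲ]

[fumweɲtʃudiʒod]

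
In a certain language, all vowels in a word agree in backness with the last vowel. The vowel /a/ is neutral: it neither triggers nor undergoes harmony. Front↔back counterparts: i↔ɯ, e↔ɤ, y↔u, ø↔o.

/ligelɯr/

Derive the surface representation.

/i/ harmonizes with /ɯ/ ([+back]) → [ɯ]
/e/ harmonizes with /ɯ/ ([+back]) → [ɤ]

[lɯgɤlɯr]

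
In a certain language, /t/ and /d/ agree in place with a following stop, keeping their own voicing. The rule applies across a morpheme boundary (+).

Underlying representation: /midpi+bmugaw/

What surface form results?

[mibpi+bmugaw]

/d/ before /p/ (labial) → [b]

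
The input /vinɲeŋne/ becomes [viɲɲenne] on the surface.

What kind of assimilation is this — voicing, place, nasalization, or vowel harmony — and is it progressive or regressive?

/n/→[ɲ] /ŋ/→[n].
Each target copies a feature from the following segment, so the direction is regressive.

place assimilation, regressive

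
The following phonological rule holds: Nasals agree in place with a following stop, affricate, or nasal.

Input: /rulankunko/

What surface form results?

[rulaŋkuŋko]

/n/ before /k/ (velar) → [ŋ]
/n/ before /k/ (velar) → [ŋ]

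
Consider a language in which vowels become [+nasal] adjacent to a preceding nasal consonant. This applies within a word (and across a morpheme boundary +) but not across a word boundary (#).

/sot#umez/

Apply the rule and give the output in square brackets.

[sot#umẽz]

/e/ after nasal /m/ → [ẽ]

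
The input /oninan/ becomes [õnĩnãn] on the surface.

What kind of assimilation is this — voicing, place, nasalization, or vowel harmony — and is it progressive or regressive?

/o/→[õ] /i/→[ĩ] /a/→[ã].
Each target copies a feature from the following segment, so the direction is regressive.

nasalization, regressive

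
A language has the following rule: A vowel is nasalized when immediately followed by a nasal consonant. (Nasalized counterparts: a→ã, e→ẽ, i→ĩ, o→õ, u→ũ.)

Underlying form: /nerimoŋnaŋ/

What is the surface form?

/i/ before nasal /m/ → [ĩ]
/o/ before nasal /ŋ/ → [õ]
/a/ before nasal /ŋ/ → [ã]

[nerĩmõŋnãŋ]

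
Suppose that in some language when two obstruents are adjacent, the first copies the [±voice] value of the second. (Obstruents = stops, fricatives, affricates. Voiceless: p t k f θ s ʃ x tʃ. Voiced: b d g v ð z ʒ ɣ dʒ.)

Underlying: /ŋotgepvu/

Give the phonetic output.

[ŋodgebvu]

/t/ before /g/ (voiced) → [d]
/p/ before /v/ (voiced) → [b]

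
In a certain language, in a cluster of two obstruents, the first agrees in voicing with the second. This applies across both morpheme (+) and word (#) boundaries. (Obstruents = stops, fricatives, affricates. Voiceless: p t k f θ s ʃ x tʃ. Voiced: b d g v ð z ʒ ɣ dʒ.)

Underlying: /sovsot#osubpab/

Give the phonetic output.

[sofsot#osuppab]

/v/ before /s/ (voiceless) → [f]
/b/ before /p/ (voiceless) → [p]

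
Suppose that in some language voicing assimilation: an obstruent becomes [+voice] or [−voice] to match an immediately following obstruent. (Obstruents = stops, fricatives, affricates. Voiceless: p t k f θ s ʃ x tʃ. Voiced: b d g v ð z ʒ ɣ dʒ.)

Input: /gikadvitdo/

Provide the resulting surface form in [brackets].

/t/ before /d/ (voiced) → [d]

[gikadviddo]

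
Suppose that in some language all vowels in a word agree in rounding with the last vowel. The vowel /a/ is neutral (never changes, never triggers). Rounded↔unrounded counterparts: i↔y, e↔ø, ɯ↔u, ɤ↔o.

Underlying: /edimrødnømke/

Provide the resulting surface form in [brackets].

[edimrednemke]

/ø/ harmonizes with /e/ ([-round]) → [e]
/ø/ harmonizes with /e/ ([-round]) → [e]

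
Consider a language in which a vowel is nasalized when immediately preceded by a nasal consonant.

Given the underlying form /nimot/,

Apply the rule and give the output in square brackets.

[nĩmõt]

/i/ after nasal /n/ → [ĩ]
/o/ after nasal /m/ → [õ]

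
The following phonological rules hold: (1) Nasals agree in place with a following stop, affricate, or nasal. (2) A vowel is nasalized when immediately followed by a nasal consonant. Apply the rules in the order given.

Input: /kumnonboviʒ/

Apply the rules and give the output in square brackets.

[kũnnõmboviʒ]

Rule 1: /m/ before /n/ (alveolar) → [n]
Rule 1: /n/ before /b/ (labial) → [m]
After rule 1: kunnomboviʒ
Rule 2: /u/ before nasal /n/ → [ũ]
Rule 2: /o/ before nasal /m/ → [õ]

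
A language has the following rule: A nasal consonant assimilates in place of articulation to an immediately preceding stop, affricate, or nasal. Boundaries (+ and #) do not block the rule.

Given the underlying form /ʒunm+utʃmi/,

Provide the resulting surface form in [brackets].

/m/ after /n/ (alveolar) → [n]
/m/ after /tʃ/ (palatal) → [ɲ]

[ʒunn+utʃɲi]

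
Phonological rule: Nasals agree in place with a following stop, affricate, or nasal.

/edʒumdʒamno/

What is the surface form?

/m/ before /dʒ/ (palatal) → [ɲ]
/m/ before /n/ (alveolar) → [n]

[edʒuɲdʒanno]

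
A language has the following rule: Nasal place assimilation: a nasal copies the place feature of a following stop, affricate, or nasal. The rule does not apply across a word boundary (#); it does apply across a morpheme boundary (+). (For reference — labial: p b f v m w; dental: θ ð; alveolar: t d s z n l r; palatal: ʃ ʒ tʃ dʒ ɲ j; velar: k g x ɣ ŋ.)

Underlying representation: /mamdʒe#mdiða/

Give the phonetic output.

[maɲdʒe#ndiða]

/m/ before /dʒ/ (palatal) → [ɲ]
/m/ before /d/ (alveolar) → [n]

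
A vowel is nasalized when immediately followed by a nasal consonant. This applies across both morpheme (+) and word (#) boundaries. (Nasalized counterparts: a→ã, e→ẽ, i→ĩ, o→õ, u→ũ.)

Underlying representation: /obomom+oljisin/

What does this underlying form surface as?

[obõmõm+oljisĩn]

/o/ before nasal /m/ → [õ]
/o/ before nasal /m/ → [õ]
/i/ before nasal /n/ → [ĩ]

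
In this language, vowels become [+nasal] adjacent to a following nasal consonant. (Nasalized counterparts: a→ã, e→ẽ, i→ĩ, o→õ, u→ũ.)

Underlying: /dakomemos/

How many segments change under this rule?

2

/o/ before nasal /m/ → [õ]
/e/ before nasal /m/ → [ẽ]
2 segments change.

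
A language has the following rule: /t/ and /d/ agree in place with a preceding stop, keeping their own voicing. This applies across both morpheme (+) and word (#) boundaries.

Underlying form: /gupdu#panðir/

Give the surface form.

/d/ after /p/ (labial) → [b]

[gupbu#panðir]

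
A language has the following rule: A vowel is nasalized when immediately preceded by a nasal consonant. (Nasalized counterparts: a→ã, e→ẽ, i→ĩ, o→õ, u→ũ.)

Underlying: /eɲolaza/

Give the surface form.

/o/ after nasal /ɲ/ → [õ]

[eɲõlaza]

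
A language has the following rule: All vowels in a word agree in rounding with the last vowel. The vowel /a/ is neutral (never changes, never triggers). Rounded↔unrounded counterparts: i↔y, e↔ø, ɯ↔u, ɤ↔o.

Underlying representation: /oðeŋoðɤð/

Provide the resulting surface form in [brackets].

[ɤðeŋɤðɤð]

/o/ harmonizes with /ɤ/ ([-round]) → [ɤ]
/o/ harmonizes with /ɤ/ ([-round]) → [ɤ]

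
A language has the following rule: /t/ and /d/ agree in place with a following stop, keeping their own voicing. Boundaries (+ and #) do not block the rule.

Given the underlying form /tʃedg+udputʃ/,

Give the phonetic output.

[tʃegg+ubputʃ]

/d/ before /g/ (velar) → [g]
/d/ before /p/ (labial) → [b]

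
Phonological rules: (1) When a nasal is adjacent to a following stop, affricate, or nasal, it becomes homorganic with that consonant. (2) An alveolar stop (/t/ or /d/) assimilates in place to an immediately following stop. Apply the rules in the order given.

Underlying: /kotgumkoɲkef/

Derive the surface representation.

Rule 1: /m/ before /k/ (velar) → [ŋ]
Rule 1: /ɲ/ before /k/ (velar) → [ŋ]
After rule 1: kotguŋkoŋkef
Rule 2: /t/ before /g/ (velar) → [k]

[kokguŋkoŋkef]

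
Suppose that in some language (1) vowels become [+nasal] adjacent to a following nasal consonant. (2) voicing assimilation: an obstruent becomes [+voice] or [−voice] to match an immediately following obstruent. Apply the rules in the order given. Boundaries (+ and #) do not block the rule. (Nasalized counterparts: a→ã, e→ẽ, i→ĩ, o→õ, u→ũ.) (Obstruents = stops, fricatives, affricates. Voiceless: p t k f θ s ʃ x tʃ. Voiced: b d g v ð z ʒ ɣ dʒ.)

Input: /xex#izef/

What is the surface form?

[xex#izef]

Rule 1: no segment meets the rule's conditions; no change.
After rule 1: xex#izef
Rule 2: no segment meets the rule's conditions; no change.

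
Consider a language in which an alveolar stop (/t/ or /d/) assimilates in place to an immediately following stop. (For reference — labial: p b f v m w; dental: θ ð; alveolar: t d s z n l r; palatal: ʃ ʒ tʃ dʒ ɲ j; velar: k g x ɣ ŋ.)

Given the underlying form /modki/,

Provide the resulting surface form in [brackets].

/d/ before /k/ (velar) → [g]

[mogki]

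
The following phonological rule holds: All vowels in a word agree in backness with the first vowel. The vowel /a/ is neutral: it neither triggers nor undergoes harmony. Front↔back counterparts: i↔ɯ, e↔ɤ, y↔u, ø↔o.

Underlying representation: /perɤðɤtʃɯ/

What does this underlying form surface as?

/ɤ/ harmonizes with /e/ ([-back]) → [e]
/ɤ/ harmonizes with /e/ ([-back]) → [e]
/ɯ/ harmonizes with /e/ ([-back]) → [i]

[pereðetʃi]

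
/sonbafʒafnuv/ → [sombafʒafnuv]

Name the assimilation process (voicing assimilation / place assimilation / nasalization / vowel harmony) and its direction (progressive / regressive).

place assimilation, regressive

/n/→[m].
Each target copies a feature from the following segment, so the direction is regressive.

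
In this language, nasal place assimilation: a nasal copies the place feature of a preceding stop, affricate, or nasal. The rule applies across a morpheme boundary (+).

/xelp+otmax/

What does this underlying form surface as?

[xelp+otnax]

/m/ after /t/ (alveolar) → [n]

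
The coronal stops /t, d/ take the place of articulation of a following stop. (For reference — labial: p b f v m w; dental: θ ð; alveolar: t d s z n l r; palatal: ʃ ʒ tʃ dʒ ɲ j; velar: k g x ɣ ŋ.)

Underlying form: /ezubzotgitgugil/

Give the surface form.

[ezubzokgikgugil]

/t/ before /g/ (velar) → [k]
/t/ before /g/ (velar) → [k]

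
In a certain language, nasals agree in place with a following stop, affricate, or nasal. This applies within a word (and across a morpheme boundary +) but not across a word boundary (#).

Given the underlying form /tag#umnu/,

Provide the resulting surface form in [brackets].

/m/ before /n/ (alveolar) → [n]

[tag#unnu]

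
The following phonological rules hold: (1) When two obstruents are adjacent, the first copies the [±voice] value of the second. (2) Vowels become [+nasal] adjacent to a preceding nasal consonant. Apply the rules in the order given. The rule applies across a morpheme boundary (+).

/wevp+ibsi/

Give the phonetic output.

Rule 1: /v/ before /p/ (voiceless) → [f]
Rule 1: /b/ before /s/ (voiceless) → [p]
After rule 1: wefp+ipsi
Rule 2: no segment meets the rule's conditions; no change.

[wefp+ipsi]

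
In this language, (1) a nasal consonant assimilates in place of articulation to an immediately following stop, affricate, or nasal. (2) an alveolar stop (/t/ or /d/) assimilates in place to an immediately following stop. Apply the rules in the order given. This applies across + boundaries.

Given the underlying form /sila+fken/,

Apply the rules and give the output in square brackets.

[sila+fken]

Rule 1: no segment meets the rule's conditions; no change.
After rule 1: sila+fken
Rule 2: no segment meets the rule's conditions; no change.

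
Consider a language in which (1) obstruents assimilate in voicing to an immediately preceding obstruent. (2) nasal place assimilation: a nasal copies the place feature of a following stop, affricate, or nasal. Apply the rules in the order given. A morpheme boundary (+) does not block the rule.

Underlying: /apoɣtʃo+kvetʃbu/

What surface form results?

[apoɣdʒo+kfetʃpu]

Rule 1: /tʃ/ after /ɣ/ (voiced) → [dʒ]
Rule 1: /v/ after /k/ (voiceless) → [f]
Rule 1: /b/ after /tʃ/ (voiceless) → [p]
After rule 1: apoɣdʒo+kfetʃpu
Rule 2: no segment meets the rule's conditions; no change.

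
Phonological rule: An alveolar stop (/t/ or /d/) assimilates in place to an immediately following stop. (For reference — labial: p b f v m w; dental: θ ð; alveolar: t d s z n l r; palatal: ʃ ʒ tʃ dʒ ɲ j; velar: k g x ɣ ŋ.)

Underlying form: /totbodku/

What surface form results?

/t/ before /b/ (labial) → [p]
/d/ before /k/ (velar) → [g]

[topbogku]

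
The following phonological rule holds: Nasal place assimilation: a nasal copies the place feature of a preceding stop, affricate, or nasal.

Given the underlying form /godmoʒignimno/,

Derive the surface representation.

/m/ after /d/ (alveolar) → [n]
/n/ after /g/ (velar) → [ŋ]
/n/ after /m/ (labial) → [m]

[godnoʒigŋimmo]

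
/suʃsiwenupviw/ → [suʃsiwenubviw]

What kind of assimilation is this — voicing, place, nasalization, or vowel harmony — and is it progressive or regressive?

voicing assimilation, regressive

/p/→[b].
Each target copies a feature from the following segment, so the direction is regressive.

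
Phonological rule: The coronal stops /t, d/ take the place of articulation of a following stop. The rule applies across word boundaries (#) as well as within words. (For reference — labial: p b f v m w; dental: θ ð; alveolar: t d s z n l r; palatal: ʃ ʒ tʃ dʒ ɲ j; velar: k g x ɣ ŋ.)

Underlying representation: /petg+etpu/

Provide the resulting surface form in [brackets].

/t/ before /g/ (velar) → [k]
/t/ before /p/ (labial) → [p]

[pekg+eppu]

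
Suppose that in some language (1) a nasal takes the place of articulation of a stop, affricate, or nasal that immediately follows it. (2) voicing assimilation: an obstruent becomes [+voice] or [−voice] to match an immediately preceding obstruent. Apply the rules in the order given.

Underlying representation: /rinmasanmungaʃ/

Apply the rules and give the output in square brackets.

[rimmasammuŋgaʃ]

Rule 1: /n/ before /m/ (labial) → [m]
Rule 1: /n/ before /m/ (labial) → [m]
Rule 1: /n/ before /g/ (velar) → [ŋ]
After rule 1: rimmasammuŋgaʃ
Rule 2: no segment meets the rule's conditions; no change.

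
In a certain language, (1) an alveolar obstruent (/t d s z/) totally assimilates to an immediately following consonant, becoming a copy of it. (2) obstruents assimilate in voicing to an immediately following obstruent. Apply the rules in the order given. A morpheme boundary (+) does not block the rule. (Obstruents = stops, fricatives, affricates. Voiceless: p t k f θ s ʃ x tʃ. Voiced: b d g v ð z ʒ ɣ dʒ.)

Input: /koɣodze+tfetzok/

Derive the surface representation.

[koɣozze+ffezzok]

Rule 1: /d/ before /z/ → [z] (total assimilation)
Rule 1: /t/ before /f/ → [f] (total assimilation)
Rule 1: /t/ before /z/ → [z] (total assimilation)
After rule 1: koɣozze+ffezzok
Rule 2: no segment meets the rule's conditions; no change.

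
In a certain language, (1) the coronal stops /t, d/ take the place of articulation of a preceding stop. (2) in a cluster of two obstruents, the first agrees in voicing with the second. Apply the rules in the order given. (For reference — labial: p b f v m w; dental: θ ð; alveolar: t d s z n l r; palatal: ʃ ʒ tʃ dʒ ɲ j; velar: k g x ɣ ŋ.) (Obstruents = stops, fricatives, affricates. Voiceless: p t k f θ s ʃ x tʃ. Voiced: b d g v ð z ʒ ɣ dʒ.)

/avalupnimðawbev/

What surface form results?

[avalupnimðawbev]

Rule 1: no segment meets the rule's conditions; no change.
After rule 1: avalupnimðawbev
Rule 2: no segment meets the rule's conditions; no change.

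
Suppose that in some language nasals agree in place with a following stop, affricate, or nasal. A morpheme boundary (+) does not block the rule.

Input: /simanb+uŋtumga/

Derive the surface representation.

/n/ before /b/ (labial) → [m]
/ŋ/ before /t/ (alveolar) → [n]
/m/ before /g/ (velar) → [ŋ]

[simamb+untuŋga]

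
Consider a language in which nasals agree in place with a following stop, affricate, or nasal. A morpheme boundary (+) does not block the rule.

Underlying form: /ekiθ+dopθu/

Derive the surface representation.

[ekiθ+dopθu]

no segment meets the rule's conditions; no change.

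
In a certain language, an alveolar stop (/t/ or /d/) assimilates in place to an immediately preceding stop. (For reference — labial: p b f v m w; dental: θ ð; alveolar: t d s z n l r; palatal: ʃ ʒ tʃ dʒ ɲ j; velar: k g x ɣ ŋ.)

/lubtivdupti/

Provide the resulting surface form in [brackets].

/t/ after /b/ (labial) → [p]
/t/ after /p/ (labial) → [p]

[lubpivduppi]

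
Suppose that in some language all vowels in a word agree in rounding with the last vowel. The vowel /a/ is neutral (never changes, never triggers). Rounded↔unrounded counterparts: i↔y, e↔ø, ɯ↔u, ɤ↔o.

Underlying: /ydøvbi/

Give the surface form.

/y/ harmonizes with /i/ ([-round]) → [i]
/ø/ harmonizes with /i/ ([-round]) → [e]

[idevbi]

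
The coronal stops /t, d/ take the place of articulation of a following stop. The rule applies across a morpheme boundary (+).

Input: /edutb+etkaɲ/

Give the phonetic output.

/t/ before /b/ (labial) → [p]
/t/ before /k/ (velar) → [k]

[edupb+ekkaɲ]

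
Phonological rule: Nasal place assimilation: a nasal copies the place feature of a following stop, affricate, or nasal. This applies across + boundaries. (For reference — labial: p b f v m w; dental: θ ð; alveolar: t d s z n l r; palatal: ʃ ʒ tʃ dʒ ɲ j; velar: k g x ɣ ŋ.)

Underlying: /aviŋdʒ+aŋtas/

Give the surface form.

/ŋ/ before /dʒ/ (palatal) → [ɲ]
/ŋ/ before /t/ (alveolar) → [n]

[aviɲdʒ+antas]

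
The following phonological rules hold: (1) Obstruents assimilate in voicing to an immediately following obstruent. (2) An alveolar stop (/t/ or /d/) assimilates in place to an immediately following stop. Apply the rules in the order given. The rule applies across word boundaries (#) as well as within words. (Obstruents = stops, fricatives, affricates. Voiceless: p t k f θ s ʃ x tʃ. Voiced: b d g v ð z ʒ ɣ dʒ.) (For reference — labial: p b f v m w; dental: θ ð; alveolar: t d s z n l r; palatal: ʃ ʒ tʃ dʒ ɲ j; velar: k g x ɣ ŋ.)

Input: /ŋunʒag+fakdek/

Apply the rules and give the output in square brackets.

[ŋunʒak+fagdek]

Rule 1: /g/ before /f/ (voiceless) → [k]
Rule 1: /k/ before /d/ (voiced) → [g]
After rule 1: ŋunʒak+fagdek
Rule 2: no segment meets the rule's conditions; no change.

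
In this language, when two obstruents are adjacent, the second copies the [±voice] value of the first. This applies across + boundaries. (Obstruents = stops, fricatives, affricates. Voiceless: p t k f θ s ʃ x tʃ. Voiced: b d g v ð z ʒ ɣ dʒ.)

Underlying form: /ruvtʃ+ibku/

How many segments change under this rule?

2

/tʃ/ after /v/ (voiced) → [dʒ]
/k/ after /b/ (voiced) → [g]
2 segments change.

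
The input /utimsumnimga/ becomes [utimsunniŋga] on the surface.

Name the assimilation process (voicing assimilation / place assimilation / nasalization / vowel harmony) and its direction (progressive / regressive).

/m/→[n] /m/→[ŋ].
Each target copies a feature from the following segment, so the direction is regressive.

place assimilation, regressive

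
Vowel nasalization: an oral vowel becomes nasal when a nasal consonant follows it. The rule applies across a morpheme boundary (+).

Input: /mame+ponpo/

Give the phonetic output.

/a/ before nasal /m/ → [ã]
/o/ before nasal /n/ → [õ]

[mãme+põnpo]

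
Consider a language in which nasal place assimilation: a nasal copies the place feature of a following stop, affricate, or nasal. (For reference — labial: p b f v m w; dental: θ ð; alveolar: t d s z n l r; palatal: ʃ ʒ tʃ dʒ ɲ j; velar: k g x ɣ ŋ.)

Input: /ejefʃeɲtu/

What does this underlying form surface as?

[ejefʃentu]

/ɲ/ before /t/ (alveolar) → [n]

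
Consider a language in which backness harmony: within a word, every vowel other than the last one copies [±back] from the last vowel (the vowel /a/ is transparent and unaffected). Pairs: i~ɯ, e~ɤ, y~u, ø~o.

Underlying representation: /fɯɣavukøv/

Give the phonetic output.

/ɯ/ harmonizes with /ø/ ([-back]) → [i]
/u/ harmonizes with /ø/ ([-back]) → [y]

[fiɣavykøv]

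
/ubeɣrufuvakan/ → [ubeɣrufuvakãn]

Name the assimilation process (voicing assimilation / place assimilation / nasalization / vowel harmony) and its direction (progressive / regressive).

/a/→[ã].
Each target copies a feature from the following segment, so the direction is regressive.

nasalization, regressive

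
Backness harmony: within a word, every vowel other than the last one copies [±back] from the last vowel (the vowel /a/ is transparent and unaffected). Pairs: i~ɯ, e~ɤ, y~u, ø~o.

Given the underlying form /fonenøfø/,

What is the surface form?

[fønenøfø]

/o/ harmonizes with /ø/ ([-back]) → [ø]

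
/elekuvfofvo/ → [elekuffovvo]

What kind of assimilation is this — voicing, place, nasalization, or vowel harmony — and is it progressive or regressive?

/v/→[f] /f/→[v].
Each target copies a feature from the following segment, so the direction is regressive.

voicing assimilation, regressive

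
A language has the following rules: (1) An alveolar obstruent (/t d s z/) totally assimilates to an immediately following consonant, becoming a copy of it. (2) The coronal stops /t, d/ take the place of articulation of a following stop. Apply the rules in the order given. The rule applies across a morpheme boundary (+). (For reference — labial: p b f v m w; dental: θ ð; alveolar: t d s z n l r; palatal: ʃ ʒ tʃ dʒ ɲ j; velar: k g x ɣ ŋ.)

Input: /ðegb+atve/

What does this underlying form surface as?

Rule 1: /t/ before /v/ → [v] (total assimilation)
After rule 1: ðegb+avve
Rule 2: no segment meets the rule's conditions; no change.

[ðegb+avve]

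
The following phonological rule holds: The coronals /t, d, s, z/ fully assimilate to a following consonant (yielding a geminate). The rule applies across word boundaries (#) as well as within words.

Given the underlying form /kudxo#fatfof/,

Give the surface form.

/d/ before /x/ → [x] (total assimilation)
/t/ before /f/ → [f] (total assimilation)

[kuxxo#faffof]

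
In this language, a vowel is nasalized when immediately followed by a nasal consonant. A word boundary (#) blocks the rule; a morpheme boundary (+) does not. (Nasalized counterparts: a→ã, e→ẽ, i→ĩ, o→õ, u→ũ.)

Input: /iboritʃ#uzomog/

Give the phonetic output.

[iboritʃ#uzõmog]

/o/ before nasal /m/ → [õ]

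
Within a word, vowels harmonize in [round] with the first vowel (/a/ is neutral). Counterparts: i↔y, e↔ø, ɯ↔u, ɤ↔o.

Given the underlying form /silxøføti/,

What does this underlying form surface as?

[silxefeti]

/ø/ harmonizes with /i/ ([-round]) → [e]
/ø/ harmonizes with /i/ ([-round]) → [e]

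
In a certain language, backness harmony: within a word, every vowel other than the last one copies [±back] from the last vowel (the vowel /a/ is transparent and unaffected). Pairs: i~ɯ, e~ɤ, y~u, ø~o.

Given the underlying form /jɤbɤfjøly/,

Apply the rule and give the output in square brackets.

[jebefjøly]

/ɤ/ harmonizes with /y/ ([-back]) → [e]
/ɤ/ harmonizes with /y/ ([-back]) → [e]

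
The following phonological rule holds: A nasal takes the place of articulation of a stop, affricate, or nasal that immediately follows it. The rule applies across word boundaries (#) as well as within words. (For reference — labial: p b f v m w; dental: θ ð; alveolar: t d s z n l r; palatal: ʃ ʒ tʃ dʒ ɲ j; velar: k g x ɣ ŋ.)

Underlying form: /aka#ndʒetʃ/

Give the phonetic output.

[aka#ɲdʒetʃ]

/n/ before /dʒ/ (palatal) → [ɲ]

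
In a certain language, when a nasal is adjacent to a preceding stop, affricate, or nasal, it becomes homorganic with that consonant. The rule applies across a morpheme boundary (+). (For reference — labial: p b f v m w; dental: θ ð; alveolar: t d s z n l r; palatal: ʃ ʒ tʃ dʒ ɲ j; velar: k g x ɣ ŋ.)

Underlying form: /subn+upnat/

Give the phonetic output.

/n/ after /b/ (labial) → [m]
/n/ after /p/ (labial) → [m]

[subm+upmat]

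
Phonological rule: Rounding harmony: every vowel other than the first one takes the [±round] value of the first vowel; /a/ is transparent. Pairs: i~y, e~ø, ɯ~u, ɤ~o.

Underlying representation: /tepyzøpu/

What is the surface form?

[tepizepɯ]

/y/ harmonizes with /e/ ([-round]) → [i]
/ø/ harmonizes with /e/ ([-round]) → [e]
/u/ harmonizes with /e/ ([-round]) → [ɯ]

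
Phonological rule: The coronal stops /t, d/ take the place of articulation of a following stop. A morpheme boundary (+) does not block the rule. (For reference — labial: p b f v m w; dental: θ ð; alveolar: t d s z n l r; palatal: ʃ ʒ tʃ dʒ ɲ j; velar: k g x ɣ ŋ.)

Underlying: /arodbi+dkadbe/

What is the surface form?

/d/ before /b/ (labial) → [b]
/d/ before /k/ (velar) → [g]
/d/ before /b/ (labial) → [b]

[arobbi+gkabbe]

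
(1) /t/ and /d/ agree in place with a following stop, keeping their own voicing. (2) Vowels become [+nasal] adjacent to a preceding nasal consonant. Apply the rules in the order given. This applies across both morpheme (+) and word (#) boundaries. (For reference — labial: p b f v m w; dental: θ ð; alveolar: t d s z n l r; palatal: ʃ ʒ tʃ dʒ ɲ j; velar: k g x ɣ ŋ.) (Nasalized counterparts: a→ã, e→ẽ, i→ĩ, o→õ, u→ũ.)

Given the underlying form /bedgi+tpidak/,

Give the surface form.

Rule 1: /d/ before /g/ (velar) → [g]
Rule 1: /t/ before /p/ (labial) → [p]
After rule 1: beggi+ppidak
Rule 2: no segment meets the rule's conditions; no change.

[beggi+ppidak]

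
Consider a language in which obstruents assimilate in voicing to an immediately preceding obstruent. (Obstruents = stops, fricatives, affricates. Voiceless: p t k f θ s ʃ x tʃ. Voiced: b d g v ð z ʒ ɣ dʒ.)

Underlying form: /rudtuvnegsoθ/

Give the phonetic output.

/t/ after /d/ (voiced) → [d]
/s/ after /g/ (voiced) → [z]

[rudduvnegzoθ]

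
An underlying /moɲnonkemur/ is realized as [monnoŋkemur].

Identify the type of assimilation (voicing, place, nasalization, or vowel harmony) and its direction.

place assimilation, regressive

/ɲ/→[n] /n/→[ŋ].
Each target copies a feature from the following segment, so the direction is regressive.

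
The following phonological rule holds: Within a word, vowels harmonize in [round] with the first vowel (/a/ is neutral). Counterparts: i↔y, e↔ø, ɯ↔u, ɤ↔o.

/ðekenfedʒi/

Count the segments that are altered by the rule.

No segment meets the rule's conditions.

0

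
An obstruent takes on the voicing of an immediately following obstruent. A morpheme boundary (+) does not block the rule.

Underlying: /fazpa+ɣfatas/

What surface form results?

/z/ before /p/ (voiceless) → [s]
/ɣ/ before /f/ (voiceless) → [x]

[faspa+xfatas]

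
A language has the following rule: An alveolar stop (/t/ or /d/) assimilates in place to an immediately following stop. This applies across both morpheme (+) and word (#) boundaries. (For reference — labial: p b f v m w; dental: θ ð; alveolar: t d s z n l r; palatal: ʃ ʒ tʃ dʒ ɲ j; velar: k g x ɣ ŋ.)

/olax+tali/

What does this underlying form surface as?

no segment meets the rule's conditions; no change.

[olax+tali]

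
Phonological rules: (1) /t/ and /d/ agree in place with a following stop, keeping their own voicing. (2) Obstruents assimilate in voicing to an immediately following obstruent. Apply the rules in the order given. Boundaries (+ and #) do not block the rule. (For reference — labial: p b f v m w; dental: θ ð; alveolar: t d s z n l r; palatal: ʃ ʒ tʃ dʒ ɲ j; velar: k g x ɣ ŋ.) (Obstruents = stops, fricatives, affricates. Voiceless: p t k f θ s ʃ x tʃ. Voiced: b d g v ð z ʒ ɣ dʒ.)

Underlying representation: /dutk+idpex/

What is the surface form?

Rule 1: /t/ before /k/ (velar) → [k]
Rule 1: /d/ before /p/ (labial) → [b]
After rule 1: dukk+ibpex
Rule 2: /b/ before /p/ (voiceless) → [p]

[dukk+ippex]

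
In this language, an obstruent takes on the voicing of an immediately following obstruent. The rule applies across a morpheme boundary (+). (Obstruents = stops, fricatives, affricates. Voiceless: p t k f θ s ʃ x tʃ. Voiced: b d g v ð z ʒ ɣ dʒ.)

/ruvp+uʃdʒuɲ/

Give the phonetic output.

[rufp+uʒdʒuɲ]

/v/ before /p/ (voiceless) → [f]
/ʃ/ before /dʒ/ (voiced) → [ʒ]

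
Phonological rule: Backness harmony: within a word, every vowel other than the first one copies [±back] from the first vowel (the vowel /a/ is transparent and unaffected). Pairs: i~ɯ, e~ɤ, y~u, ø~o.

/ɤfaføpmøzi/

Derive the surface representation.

[ɤfafopmozɯ]

/ø/ harmonizes with /ɤ/ ([+back]) → [o]
/ø/ harmonizes with /ɤ/ ([+back]) → [o]
/i/ harmonizes with /ɤ/ ([+back]) → [ɯ]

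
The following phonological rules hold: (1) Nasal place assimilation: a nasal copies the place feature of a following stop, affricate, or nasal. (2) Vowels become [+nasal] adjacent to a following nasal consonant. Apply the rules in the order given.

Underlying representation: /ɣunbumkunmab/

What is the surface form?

[ɣũmbũŋkũmmab]

Rule 1: /n/ before /b/ (labial) → [m]
Rule 1: /m/ before /k/ (velar) → [ŋ]
Rule 1: /n/ before /m/ (labial) → [m]
After rule 1: ɣumbuŋkummab
Rule 2: /u/ before nasal /m/ → [ũ]
Rule 2: /u/ before nasal /ŋ/ → [ũ]
Rule 2: /u/ before nasal /m/ → [ũ]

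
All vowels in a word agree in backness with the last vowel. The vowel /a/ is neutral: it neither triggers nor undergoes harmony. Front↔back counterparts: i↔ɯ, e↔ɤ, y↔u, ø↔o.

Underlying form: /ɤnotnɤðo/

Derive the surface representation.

[ɤnotnɤðo]

no segment meets the rule's conditions; no change.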